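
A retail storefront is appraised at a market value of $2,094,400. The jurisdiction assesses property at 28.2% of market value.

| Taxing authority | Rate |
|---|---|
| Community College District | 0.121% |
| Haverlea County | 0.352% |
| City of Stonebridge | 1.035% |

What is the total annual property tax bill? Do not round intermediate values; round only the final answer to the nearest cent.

Assessed value = $2,094,400 × 0.282 = $590,620.8
Community College District: $590,620.8 × 0.00121 = $714.651168
Haverlea County: $590,620.8 × 0.00352 = $2,078.985216
City of Stonebridge: $590,620.8 × 0.01035 = $6,112.92528
Total = $714.651168 + $2,078.985216 + $6,112.92528 = $8,906.561664

$8,906.56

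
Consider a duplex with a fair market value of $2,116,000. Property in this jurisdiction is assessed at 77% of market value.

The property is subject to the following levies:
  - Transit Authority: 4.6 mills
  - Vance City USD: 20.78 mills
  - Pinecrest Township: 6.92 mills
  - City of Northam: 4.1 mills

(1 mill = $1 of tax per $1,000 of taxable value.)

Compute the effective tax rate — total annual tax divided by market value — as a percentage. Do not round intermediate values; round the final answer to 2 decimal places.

Assessed value = $2,116,000 × 0.77 = $1,629,320
Transit Authority: $1,629,320 × 0.0046 = $7,494.872
Vance City USD: $1,629,320 × 0.02078 = $33,857.2696
Pinecrest Township: $1,629,320 × 0.00692 = $11,274.8944
City of Northam: $1,629,320 × 0.0041 = $6,680.212
Total tax = $59,307.248
Effective rate = $59,307.248 ÷ $2,116,000 = 2.80% of market value

2.80%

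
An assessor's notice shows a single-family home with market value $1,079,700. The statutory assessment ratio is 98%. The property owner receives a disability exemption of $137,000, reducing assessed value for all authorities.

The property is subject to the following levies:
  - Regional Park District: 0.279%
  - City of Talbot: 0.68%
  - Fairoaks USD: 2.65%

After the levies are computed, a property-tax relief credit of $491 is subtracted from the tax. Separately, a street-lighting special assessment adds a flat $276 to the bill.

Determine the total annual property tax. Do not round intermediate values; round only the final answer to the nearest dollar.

Assessed value = $1,079,700 × 0.98 = $1,058,106
Taxable value = $1,058,106 − $137,000 = $921,106
Regional Park District: $921,106 × 0.00279 = $2,569.88574
City of Talbot: $921,106 × 0.0068 = $6,263.5208
Fairoaks USD: $921,106 × 0.0265 = $24,409.309
Levies subtotal = $33,242.71554
After credit = $33,242.71554 − $491 = $32,751.71554
Total = $32,751.71554 + $276 = $33,027.71554

$33,028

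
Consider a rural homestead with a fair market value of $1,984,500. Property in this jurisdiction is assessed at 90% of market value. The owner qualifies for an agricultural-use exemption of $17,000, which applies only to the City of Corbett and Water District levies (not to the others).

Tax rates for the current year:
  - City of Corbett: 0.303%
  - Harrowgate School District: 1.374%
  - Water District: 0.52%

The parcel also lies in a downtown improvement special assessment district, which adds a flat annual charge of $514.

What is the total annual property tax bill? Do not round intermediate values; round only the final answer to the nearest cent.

Assessed value = $1,984,500 × 0.9 = $1,786,050
City of Corbett: ($1,786,050 − $17,000) × 0.00303 = $1,769,050 × 0.00303 = $5,360.2215
Harrowgate School District: $1,786,050 × 0.01374 = $24,540.327
Water District: ($1,786,050 − $17,000) × 0.0052 = $1,769,050 × 0.0052 = $9,199.06
Levies subtotal = $39,099.6085
Total = $39,099.6085 + $514 = $39,613.6085

$39,613.61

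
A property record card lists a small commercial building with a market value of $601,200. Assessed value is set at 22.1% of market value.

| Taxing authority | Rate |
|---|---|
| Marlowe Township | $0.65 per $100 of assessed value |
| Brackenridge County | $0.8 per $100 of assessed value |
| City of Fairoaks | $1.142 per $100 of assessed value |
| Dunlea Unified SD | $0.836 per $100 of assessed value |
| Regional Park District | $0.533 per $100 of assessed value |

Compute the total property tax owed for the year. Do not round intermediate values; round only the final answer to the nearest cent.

$5,262.79

Assessed value = $601,200 × 0.221 = $132,865.2
Marlowe Township: $132,865.2 × 0.0065 = $863.6238
Brackenridge County: $132,865.2 × 0.008 = $1,062.9216
City of Fairoaks: $132,865.2 × 0.01142 = $1,517.320584
Dunlea Unified SD: $132,865.2 × 0.00836 = $1,110.753072
Regional Park District: $132,865.2 × 0.00533 = $708.171516
Total = $863.6238 + $1,062.9216 + $1,517.320584 + $1,110.753072 + $708.171516 = $5,262.790572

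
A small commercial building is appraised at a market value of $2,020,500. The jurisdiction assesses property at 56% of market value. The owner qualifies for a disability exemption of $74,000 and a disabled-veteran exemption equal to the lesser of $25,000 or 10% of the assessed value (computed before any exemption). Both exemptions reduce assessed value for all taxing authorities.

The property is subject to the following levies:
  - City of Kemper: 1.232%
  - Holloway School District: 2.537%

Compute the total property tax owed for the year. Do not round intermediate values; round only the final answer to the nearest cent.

$38,914.17

Assessed value = $2,020,500 × 0.56 = $1,131,480
Disabled-veteran exemption = min($25,000, 10% × $1,131,480) = min($25,000, $113,148) = $25,000 (dollar cap binds)
Taxable value = $1,131,480 − $74,000 − $25,000 = $1,032,480
City of Kemper: $1,032,480 × 0.01232 = $12,720.1536
Holloway School District: $1,032,480 × 0.02537 = $26,194.0176
Total = $38,914.1712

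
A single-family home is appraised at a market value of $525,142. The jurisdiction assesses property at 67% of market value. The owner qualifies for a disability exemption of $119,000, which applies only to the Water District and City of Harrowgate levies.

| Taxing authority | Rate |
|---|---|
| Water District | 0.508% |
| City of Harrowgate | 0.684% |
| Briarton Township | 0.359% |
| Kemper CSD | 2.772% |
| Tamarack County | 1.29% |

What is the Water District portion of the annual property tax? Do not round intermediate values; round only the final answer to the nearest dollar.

$1,183

Assessed value = $525,142 × 0.67 = $351,845.14
Water District taxable value = $351,845.14 − $119,000 = $232,845.14
Water District levy = $232,845.14 × 0.00508 = $1,182.8533112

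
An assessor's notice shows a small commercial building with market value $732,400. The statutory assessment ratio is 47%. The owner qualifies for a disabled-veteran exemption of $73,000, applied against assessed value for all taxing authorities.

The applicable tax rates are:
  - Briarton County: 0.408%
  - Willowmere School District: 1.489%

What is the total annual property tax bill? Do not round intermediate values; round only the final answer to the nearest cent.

Assessed value = $732,400 × 0.47 = $344,228
Taxable value = $344,228 − $73,000 = $271,228
Briarton County: $271,228 × 0.00408 = $1,106.61024
Willowmere School District: $271,228 × 0.01489 = $4,038.58492
Total = $1,106.61024 + $4,038.58492 = $5,145.19516

$5,145.20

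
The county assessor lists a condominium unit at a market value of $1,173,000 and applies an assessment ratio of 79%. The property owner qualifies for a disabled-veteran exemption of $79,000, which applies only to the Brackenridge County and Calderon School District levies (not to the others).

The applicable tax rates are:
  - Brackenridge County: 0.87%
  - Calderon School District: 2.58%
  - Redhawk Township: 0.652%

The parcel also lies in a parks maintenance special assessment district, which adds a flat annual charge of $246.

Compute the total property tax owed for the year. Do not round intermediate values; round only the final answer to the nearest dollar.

Assessed value = $1,173,000 × 0.79 = $926,670
Brackenridge County: ($926,670 − $79,000) × 0.0087 = $847,670 × 0.0087 = $7,374.729
Calderon School District: ($926,670 − $79,000) × 0.0258 = $847,670 × 0.0258 = $21,869.886
Redhawk Township: $926,670 × 0.00652 = $6,041.8884
Levies subtotal = $35,286.5034
Total = $35,286.5034 + $246 = $35,532.5034

$35,533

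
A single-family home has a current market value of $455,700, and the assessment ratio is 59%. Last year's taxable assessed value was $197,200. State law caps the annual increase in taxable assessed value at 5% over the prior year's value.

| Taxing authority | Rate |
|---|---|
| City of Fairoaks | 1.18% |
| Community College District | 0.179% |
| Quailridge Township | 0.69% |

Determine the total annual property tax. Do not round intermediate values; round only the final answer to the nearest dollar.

Uncapped assessed value = $455,700 × 0.59 = $268,863
Cap limit = $197,200 × 1.05 = $207,060
Taxable assessed value = min($268,863, $207,060) = $207,060 (cap binds)
City of Fairoaks: $207,060 × 0.0118 = $2,443.308
Community College District: $207,060 × 0.00179 = $370.6374
Quailridge Township: $207,060 × 0.0069 = $1,428.714
Total = $4,242.6594

$4,243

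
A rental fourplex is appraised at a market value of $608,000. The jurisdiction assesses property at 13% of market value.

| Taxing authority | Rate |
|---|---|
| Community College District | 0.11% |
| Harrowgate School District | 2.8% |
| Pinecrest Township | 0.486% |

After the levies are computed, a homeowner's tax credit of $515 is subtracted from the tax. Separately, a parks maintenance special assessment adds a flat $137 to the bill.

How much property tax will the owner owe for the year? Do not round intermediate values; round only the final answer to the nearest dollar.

$2,306

Assessed value = $608,000 × 0.13 = $79,040
Community College District: $79,040 × 0.0011 = $86.944
Harrowgate School District: $79,040 × 0.028 = $2,213.12
Pinecrest Township: $79,040 × 0.00486 = $384.1344
Levies subtotal = $2,684.1984
After credit = $2,684.1984 − $515 = $2,169.1984
Total = $2,169.1984 + $137 = $2,306.1984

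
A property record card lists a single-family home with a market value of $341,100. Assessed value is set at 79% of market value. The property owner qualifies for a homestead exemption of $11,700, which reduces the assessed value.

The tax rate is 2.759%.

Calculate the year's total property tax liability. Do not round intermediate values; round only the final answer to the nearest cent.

Assessed value = $341,100 × 0.79 = $269,469
Taxable value = $269,469 − $11,700 = $257,769
Tax = $257,769 × 0.02759 = $7,111.84671

$7,111.85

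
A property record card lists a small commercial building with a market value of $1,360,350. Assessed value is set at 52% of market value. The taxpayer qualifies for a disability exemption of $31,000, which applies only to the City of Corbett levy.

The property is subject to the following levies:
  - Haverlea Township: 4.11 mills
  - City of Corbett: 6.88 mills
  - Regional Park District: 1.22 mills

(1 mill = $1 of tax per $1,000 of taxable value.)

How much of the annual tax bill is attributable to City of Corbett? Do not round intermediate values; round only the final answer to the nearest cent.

$4,653.51

Assessed value = $1,360,350 × 0.52 = $707,382
City of Corbett taxable value = $707,382 − $31,000 = $676,382
City of Corbett levy = $676,382 × 0.00688 = $4,653.50816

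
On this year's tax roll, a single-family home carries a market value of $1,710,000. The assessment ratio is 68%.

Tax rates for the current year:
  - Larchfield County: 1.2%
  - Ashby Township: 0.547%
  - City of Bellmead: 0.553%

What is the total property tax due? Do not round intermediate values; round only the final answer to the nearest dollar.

$26,744

Assessed value = $1,710,000 × 0.68 = $1,162,800
Larchfield County: $1,162,800 × 0.012 = $13,953.6
Ashby Township: $1,162,800 × 0.00547 = $6,360.516
City of Bellmead: $1,162,800 × 0.00553 = $6,430.284
Total = $13,953.6 + $6,360.516 + $6,430.284 = $26,744.4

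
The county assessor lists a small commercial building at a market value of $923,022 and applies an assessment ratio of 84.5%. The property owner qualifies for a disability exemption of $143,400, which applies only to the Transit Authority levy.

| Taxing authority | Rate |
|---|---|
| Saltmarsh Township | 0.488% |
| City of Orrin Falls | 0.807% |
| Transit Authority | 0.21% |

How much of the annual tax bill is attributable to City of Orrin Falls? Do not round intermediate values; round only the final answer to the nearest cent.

Assessed value = $923,022 × 0.845 = $779,953.59
City of Orrin Falls taxable value = $779,953.59 (exemption does not apply)
City of Orrin Falls levy = $779,953.59 × 0.00807 = $6,294.2254713

$6,294.23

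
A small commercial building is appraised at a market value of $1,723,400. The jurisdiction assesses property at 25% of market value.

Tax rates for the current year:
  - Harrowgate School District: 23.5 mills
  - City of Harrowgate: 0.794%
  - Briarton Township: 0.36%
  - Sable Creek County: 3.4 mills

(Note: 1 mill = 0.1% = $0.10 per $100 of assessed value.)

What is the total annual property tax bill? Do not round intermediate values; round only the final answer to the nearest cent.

Assessed value = $1,723,400 × 0.25 = $430,850
Harrowgate School District: $430,850 × 0.0235 = $10,124.975
City of Harrowgate: $430,850 × 0.00794 = $3,420.949
Briarton Township: $430,850 × 0.0036 = $1,551.06
Sable Creek County: $430,850 × 0.0034 = $1,464.89
Total = $16,561.874

$16,561.87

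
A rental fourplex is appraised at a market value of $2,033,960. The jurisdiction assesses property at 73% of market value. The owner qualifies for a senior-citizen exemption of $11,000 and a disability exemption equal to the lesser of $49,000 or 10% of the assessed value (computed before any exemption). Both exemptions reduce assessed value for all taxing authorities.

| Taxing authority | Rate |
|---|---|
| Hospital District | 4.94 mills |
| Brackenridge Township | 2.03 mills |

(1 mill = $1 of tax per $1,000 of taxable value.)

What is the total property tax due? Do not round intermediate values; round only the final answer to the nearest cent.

Assessed value = $2,033,960 × 0.73 = $1,484,790.8
Disability exemption = min($49,000, 10% × $1,484,790.8) = min($49,000, $148,479.08) = $49,000 (dollar cap binds)
Taxable value = $1,484,790.8 − $11,000 − $49,000 = $1,424,790.8
Hospital District: $1,424,790.8 × 0.00494 = $7,038.466552
Brackenridge Township: $1,424,790.8 × 0.00203 = $2,892.325324
Total = $9,930.791876

$9,930.79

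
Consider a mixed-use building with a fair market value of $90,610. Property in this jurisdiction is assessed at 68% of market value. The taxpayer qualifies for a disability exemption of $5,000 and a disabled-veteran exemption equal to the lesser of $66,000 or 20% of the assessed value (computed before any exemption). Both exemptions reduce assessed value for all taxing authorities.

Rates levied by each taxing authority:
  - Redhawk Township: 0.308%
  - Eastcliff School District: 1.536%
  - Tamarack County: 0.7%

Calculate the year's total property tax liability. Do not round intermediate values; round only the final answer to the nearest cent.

$1,126.78

Assessed value = $90,610 × 0.68 = $61,614.8
Disabled-veteran exemption = min($66,000, 20% × $61,614.8) = min($66,000, $12,322.96) = $12,322.96 (percentage binds)
Taxable value = $61,614.8 − $5,000 − $12,322.96 = $44,291.84
Redhawk Township: $44,291.84 × 0.00308 = $136.4188672
Eastcliff School District: $44,291.84 × 0.01536 = $680.3226624
Tamarack County: $44,291.84 × 0.007 = $310.04288
Total = $1,126.7844096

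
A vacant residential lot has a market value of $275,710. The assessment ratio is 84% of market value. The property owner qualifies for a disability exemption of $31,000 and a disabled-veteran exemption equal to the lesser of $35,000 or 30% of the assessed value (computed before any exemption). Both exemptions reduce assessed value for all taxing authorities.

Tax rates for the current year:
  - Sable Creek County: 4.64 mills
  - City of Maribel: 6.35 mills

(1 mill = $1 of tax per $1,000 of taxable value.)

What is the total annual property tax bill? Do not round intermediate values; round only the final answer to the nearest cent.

Assessed value = $275,710 × 0.84 = $231,596.4
Disabled-veteran exemption = min($35,000, 30% × $231,596.4) = min($35,000, $69,478.92) = $35,000 (dollar cap binds)
Taxable value = $231,596.4 − $31,000 − $35,000 = $165,596.4
Sable Creek County: $165,596.4 × 0.00464 = $768.367296
City of Maribel: $165,596.4 × 0.00635 = $1,051.53714
Total = $1,819.904436

$1,819.90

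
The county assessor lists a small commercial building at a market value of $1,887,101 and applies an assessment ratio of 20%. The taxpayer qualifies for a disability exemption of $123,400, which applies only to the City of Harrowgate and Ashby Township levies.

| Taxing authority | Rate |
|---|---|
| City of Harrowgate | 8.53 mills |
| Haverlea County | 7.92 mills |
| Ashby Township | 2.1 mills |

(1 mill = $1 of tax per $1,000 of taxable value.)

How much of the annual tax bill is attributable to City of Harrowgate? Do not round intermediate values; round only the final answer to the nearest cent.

Assessed value = $1,887,101 × 0.2 = $377,420.2
City of Harrowgate taxable value = $377,420.2 − $123,400 = $254,020.2
City of Harrowgate levy = $254,020.2 × 0.00853 = $2,166.792306

$2,166.79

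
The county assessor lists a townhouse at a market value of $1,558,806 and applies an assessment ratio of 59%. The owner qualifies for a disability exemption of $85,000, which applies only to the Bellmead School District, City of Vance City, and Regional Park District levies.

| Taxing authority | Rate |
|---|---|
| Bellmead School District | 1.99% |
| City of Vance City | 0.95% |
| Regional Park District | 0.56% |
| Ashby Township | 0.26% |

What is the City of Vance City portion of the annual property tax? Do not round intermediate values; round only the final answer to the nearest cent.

$7,929.61

Assessed value = $1,558,806 × 0.59 = $919,695.54
City of Vance City taxable value = $919,695.54 − $85,000 = $834,695.54
City of Vance City levy = $834,695.54 × 0.0095 = $7,929.60763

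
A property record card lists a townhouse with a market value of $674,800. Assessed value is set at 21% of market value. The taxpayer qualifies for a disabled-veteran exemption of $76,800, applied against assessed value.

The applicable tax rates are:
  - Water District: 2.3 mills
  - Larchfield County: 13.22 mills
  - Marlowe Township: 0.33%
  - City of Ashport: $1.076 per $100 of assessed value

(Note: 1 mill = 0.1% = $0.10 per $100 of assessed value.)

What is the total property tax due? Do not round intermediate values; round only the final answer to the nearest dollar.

$1,920

Assessed value = $674,800 × 0.21 = $141,708
Taxable value = $141,708 − $76,800 = $64,908
Water District: $64,908 × 0.0023 = $149.2884
Larchfield County: $64,908 × 0.01322 = $858.08376
Marlowe Township: $64,908 × 0.0033 = $214.1964
City of Ashport: $64,908 × 0.01076 = $698.41008
Total = $1,919.97864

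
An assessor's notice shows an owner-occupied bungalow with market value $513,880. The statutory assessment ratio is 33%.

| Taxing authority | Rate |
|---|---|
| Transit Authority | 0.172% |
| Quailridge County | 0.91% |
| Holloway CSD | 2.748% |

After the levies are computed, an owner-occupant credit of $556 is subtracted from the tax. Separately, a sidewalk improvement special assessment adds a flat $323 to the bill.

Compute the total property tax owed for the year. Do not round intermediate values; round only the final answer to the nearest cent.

Assessed value = $513,880 × 0.33 = $169,580.4
Transit Authority: $169,580.4 × 0.00172 = $291.678288
Quailridge County: $169,580.4 × 0.0091 = $1,543.18164
Holloway CSD: $169,580.4 × 0.02748 = $4,660.069392
Levies subtotal = $6,494.92932
After credit = $6,494.92932 − $556 = $5,938.92932
Total = $5,938.92932 + $323 = $6,261.92932

$6,261.93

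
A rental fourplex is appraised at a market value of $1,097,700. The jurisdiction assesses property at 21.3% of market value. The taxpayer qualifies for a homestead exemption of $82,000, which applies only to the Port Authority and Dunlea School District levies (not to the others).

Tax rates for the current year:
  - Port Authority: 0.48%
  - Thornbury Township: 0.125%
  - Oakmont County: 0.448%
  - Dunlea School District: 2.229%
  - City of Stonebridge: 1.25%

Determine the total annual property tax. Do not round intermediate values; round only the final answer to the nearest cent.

Assessed value = $1,097,700 × 0.213 = $233,810.1
Port Authority: ($233,810.1 − $82,000) × 0.0048 = $151,810.1 × 0.0048 = $728.68848
Thornbury Township: $233,810.1 × 0.00125 = $292.262625
Oakmont County: $233,810.1 × 0.00448 = $1,047.469248
Dunlea School District: ($233,810.1 − $82,000) × 0.02229 = $151,810.1 × 0.02229 = $3,383.847129
City of Stonebridge: $233,810.1 × 0.0125 = $2,922.62625
Total = $8,374.893732

$8,374.89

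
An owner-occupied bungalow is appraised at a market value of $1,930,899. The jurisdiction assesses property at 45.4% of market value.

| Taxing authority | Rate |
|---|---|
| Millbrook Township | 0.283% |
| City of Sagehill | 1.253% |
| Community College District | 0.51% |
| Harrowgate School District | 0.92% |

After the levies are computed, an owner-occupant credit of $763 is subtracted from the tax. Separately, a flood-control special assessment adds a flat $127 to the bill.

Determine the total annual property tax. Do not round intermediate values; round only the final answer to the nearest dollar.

$25,365

Assessed value = $1,930,899 × 0.454 = $876,628.146
Millbrook Township: $876,628.146 × 0.00283 = $2,480.85765318
City of Sagehill: $876,628.146 × 0.01253 = $10,984.15066938
Community College District: $876,628.146 × 0.0051 = $4,470.8035446
Harrowgate School District: $876,628.146 × 0.0092 = $8,064.9789432
Levies subtotal = $26,000.79081036
After credit = $26,000.79081036 − $763 = $25,237.79081036
Total = $25,237.79081036 + $127 = $25,364.79081036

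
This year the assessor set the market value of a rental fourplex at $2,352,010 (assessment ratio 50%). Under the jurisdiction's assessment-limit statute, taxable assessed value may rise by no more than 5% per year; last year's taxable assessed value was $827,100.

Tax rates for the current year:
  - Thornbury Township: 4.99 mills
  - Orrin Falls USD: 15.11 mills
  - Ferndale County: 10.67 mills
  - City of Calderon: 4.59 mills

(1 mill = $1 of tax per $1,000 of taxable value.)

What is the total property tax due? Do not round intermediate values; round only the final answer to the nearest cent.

Uncapped assessed value = $2,352,010 × 0.5 = $1,176,005
Cap limit = $827,100 × 1.05 = $868,455
Taxable assessed value = min($1,176,005, $868,455) = $868,455 (cap binds)
Thornbury Township: $868,455 × 0.00499 = $4,333.59045
Orrin Falls USD: $868,455 × 0.01511 = $13,122.35505
Ferndale County: $868,455 × 0.01067 = $9,266.41485
City of Calderon: $868,455 × 0.00459 = $3,986.20845
Total = $30,708.5688

$30,708.57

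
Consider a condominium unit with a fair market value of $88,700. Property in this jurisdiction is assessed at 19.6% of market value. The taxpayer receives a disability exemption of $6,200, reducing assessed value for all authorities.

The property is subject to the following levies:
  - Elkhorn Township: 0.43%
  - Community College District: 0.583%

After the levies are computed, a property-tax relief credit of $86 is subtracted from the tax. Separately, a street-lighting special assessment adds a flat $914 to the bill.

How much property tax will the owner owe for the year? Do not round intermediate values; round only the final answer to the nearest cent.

Assessed value = $88,700 × 0.196 = $17,385.2
Taxable value = $17,385.2 − $6,200 = $11,185.2
Elkhorn Township: $11,185.2 × 0.0043 = $48.09636
Community College District: $11,185.2 × 0.00583 = $65.209716
Levies subtotal = $113.306076
After credit = $113.306076 − $86 = $27.306076
Total = $27.306076 + $914 = $941.306076

$941.31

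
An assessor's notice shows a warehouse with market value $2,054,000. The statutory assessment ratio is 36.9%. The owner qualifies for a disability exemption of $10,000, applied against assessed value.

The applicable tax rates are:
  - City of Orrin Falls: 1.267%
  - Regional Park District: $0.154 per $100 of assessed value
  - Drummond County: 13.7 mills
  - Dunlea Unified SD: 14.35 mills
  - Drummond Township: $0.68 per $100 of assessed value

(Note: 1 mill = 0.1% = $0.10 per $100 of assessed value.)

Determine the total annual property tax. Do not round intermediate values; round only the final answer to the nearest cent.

Assessed value = $2,054,000 × 0.369 = $757,926
Taxable value = $757,926 − $10,000 = $747,926
City of Orrin Falls: $747,926 × 0.01267 = $9,476.22242
Regional Park District: $747,926 × 0.00154 = $1,151.80604
Drummond County: $747,926 × 0.0137 = $10,246.5862
Dunlea Unified SD: $747,926 × 0.01435 = $10,732.7381
Drummond Township: $747,926 × 0.0068 = $5,085.8968
Total = $36,693.24956

$36,693.25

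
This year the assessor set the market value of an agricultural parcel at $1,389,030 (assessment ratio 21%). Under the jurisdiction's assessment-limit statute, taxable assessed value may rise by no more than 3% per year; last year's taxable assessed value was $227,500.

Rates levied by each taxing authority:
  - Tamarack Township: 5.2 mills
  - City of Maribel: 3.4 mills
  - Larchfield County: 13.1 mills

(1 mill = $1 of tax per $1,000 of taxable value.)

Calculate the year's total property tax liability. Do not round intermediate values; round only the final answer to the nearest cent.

$5,084.85

Uncapped assessed value = $1,389,030 × 0.21 = $291,696.3
Cap limit = $227,500 × 1.03 = $234,325
Taxable assessed value = min($291,696.3, $234,325) = $234,325 (cap binds)
Tamarack Township: $234,325 × 0.0052 = $1,218.49
City of Maribel: $234,325 × 0.0034 = $796.705
Larchfield County: $234,325 × 0.0131 = $3,069.6575
Total = $5,084.8525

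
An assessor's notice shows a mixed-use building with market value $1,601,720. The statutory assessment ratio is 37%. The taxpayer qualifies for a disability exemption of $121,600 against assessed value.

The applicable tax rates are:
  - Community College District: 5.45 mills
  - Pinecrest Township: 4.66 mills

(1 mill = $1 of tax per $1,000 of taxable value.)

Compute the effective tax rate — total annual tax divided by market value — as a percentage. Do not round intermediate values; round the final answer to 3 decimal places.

Assessed value = $1,601,720 × 0.37 = $592,636.4
Taxable value = $592,636.4 − $121,600 = $471,036.4
Community College District: $471,036.4 × 0.00545 = $2,567.14838
Pinecrest Township: $471,036.4 × 0.00466 = $2,195.029624
Total tax = $4,762.178004
Effective rate = $4,762.178004 ÷ $1,601,720 = 0.297% of market value

0.297%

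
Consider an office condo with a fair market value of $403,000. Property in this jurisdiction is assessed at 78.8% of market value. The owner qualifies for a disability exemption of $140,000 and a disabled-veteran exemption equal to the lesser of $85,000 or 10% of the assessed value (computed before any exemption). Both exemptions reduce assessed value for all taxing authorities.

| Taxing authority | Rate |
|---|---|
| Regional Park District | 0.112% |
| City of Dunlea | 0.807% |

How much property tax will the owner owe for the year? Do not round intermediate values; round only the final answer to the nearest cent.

$1,339.97

Assessed value = $403,000 × 0.788 = $317,564
Disabled-veteran exemption = min($85,000, 10% × $317,564) = min($85,000, $31,756.4) = $31,756.4 (percentage binds)
Taxable value = $317,564 − $140,000 − $31,756.4 = $145,807.6
Regional Park District: $145,807.6 × 0.00112 = $163.304512
City of Dunlea: $145,807.6 × 0.00807 = $1,176.667332
Total = $1,339.971844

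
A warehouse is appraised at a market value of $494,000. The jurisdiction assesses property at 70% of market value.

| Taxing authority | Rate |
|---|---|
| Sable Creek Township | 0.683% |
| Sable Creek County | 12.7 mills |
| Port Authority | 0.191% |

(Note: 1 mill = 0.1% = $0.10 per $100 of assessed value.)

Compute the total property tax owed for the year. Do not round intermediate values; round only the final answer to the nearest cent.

$7,413.95

Assessed value = $494,000 × 0.7 = $345,800
Sable Creek Township: $345,800 × 0.00683 = $2,361.814
Sable Creek County: $345,800 × 0.0127 = $4,391.66
Port Authority: $345,800 × 0.00191 = $660.478
Total = $7,413.952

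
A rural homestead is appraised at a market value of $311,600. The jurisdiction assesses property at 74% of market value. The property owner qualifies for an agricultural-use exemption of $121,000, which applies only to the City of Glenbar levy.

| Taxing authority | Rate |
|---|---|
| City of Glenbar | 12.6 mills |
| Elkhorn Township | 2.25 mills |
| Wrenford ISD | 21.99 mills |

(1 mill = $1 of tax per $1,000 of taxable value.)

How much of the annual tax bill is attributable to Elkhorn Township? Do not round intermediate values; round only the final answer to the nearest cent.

Assessed value = $311,600 × 0.74 = $230,584
Elkhorn Township taxable value = $230,584 (exemption does not apply)
Elkhorn Township levy = $230,584 × 0.00225 = $518.814

$518.81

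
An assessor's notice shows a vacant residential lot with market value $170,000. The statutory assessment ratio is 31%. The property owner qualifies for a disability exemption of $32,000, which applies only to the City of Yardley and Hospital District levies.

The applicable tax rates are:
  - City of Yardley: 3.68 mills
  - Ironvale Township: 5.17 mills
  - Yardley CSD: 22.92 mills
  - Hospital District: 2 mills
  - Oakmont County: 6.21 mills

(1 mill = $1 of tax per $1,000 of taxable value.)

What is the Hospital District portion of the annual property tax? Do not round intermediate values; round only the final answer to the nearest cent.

$41.40

Assessed value = $170,000 × 0.31 = $52,700
Hospital District taxable value = $52,700 − $32,000 = $20,700
Hospital District levy = $20,700 × 0.002 = $41.4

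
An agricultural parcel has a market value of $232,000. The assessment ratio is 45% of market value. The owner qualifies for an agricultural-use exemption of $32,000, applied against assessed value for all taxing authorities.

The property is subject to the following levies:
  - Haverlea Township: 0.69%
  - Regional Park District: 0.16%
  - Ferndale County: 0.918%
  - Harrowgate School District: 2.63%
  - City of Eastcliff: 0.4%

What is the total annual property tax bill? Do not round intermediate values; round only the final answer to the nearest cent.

$3,473.75

Assessed value = $232,000 × 0.45 = $104,400
Taxable value = $104,400 − $32,000 = $72,400
Haverlea Township: $72,400 × 0.0069 = $499.56
Regional Park District: $72,400 × 0.0016 = $115.84
Ferndale County: $72,400 × 0.00918 = $664.632
Harrowgate School District: $72,400 × 0.0263 = $1,904.12
City of Eastcliff: $72,400 × 0.004 = $289.6
Total = $499.56 + $115.84 + $664.632 + $1,904.12 + $289.6 = $3,473.752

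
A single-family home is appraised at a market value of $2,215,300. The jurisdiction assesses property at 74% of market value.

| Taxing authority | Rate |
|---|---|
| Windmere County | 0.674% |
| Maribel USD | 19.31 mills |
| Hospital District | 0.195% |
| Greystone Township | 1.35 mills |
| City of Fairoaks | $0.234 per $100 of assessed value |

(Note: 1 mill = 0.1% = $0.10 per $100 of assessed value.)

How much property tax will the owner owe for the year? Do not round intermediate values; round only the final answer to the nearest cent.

$51,950.11

Assessed value = $2,215,300 × 0.74 = $1,639,322
Windmere County: $1,639,322 × 0.00674 = $11,049.03028
Maribel USD: $1,639,322 × 0.01931 = $31,655.30782
Hospital District: $1,639,322 × 0.00195 = $3,196.6779
Greystone Township: $1,639,322 × 0.00135 = $2,213.0847
City of Fairoaks: $1,639,322 × 0.00234 = $3,836.01348
Total = $51,950.11418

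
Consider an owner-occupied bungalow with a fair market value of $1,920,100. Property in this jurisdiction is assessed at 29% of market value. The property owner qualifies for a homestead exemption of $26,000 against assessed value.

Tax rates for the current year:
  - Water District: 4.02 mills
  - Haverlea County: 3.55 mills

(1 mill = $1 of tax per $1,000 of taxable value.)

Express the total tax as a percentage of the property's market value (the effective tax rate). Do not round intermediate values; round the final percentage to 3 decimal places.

0.209%

Assessed value = $1,920,100 × 0.29 = $556,829
Taxable value = $556,829 − $26,000 = $530,829
Water District: $530,829 × 0.00402 = $2,133.93258
Haverlea County: $530,829 × 0.00355 = $1,884.44295
Total tax = $4,018.37553
Effective rate = $4,018.37553 ÷ $1,920,100 = 0.209% of market value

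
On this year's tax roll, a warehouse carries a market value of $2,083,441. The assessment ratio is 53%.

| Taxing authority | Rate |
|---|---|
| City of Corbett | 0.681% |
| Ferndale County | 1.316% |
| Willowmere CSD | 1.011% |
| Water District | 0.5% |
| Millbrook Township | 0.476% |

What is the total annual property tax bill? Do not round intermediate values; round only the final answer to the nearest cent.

Assessed value = $2,083,441 × 0.53 = $1,104,223.73
City of Corbett: $1,104,223.73 × 0.00681 = $7,519.7636013
Ferndale County: $1,104,223.73 × 0.01316 = $14,531.5842868
Willowmere CSD: $1,104,223.73 × 0.01011 = $11,163.7019103
Water District: $1,104,223.73 × 0.005 = $5,521.11865
Millbrook Township: $1,104,223.73 × 0.00476 = $5,256.1049548
Total = $7,519.7636013 + $14,531.5842868 + $11,163.7019103 + $5,521.11865 + $5,256.1049548 = $43,992.2734032

$43,992.27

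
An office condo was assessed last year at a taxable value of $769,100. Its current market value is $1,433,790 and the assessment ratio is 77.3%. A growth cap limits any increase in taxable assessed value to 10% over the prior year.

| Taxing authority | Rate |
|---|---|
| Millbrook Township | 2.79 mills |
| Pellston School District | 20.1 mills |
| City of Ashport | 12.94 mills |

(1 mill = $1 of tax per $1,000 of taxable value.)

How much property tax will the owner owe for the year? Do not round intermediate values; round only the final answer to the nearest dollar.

$30,313

Uncapped assessed value = $1,433,790 × 0.773 = $1,108,319.67
Cap limit = $769,100 × 1.1 = $846,010
Taxable assessed value = min($1,108,319.67, $846,010) = $846,010 (cap binds)
Millbrook Township: $846,010 × 0.00279 = $2,360.3679
Pellston School District: $846,010 × 0.0201 = $17,004.801
City of Ashport: $846,010 × 0.01294 = $10,947.3694
Total = $30,312.5383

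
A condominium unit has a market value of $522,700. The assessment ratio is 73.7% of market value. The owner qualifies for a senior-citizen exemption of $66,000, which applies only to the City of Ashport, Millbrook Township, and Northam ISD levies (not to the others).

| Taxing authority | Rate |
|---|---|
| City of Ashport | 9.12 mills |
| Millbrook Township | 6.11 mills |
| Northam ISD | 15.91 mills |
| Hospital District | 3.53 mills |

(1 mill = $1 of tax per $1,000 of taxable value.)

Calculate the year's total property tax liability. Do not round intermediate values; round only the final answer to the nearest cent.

$11,300.68

Assessed value = $522,700 × 0.737 = $385,229.9
City of Ashport: ($385,229.9 − $66,000) × 0.00912 = $319,229.9 × 0.00912 = $2,911.376688
Millbrook Township: ($385,229.9 − $66,000) × 0.00611 = $319,229.9 × 0.00611 = $1,950.494689
Northam ISD: ($385,229.9 − $66,000) × 0.01591 = $319,229.9 × 0.01591 = $5,078.947709
Hospital District: $385,229.9 × 0.00353 = $1,359.861547
Total = $11,300.680633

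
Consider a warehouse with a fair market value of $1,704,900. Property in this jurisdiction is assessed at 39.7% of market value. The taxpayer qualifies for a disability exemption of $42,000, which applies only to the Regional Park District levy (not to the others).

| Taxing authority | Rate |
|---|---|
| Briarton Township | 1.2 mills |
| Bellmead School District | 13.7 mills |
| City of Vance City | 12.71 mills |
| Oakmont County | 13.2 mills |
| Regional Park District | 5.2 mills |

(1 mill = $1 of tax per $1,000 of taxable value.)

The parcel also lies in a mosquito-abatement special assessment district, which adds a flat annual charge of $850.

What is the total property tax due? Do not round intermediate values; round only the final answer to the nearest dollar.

Assessed value = $1,704,900 × 0.397 = $676,845.3
Briarton Township: $676,845.3 × 0.0012 = $812.21436
Bellmead School District: $676,845.3 × 0.0137 = $9,272.78061
City of Vance City: $676,845.3 × 0.01271 = $8,602.703763
Oakmont County: $676,845.3 × 0.0132 = $8,934.35796
Regional Park District: ($676,845.3 − $42,000) × 0.0052 = $634,845.3 × 0.0052 = $3,301.19556
Levies subtotal = $30,923.252253
Total = $30,923.252253 + $850 = $31,773.252253

$31,773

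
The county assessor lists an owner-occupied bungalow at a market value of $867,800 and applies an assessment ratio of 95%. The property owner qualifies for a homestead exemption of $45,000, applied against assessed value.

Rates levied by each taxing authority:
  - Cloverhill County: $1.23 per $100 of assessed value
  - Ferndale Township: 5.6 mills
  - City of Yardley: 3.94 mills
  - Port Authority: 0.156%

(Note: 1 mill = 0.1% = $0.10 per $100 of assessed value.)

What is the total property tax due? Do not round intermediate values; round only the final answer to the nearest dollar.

$18,238

Assessed value = $867,800 × 0.95 = $824,410
Taxable value = $824,410 − $45,000 = $779,410
Cloverhill County: $779,410 × 0.0123 = $9,586.743
Ferndale Township: $779,410 × 0.0056 = $4,364.696
City of Yardley: $779,410 × 0.00394 = $3,070.8754
Port Authority: $779,410 × 0.00156 = $1,215.8796
Total = $18,238.194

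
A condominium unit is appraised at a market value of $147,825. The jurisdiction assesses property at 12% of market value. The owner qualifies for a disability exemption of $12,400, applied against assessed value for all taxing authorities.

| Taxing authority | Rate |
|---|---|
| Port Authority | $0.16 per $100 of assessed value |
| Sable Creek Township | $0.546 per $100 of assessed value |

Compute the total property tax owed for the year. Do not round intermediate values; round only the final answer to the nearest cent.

Assessed value = $147,825 × 0.12 = $17,739
Taxable value = $17,739 − $12,400 = $5,339
Port Authority: $5,339 × 0.0016 = $8.5424
Sable Creek Township: $5,339 × 0.00546 = $29.15094
Total = $8.5424 + $29.15094 = $37.69334

$37.69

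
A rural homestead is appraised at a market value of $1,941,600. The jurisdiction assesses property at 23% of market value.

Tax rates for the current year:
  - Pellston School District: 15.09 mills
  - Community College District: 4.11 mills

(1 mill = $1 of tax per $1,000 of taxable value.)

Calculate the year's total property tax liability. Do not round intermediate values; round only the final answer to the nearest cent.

$8,574.11

Assessed value = $1,941,600 × 0.23 = $446,568
Pellston School District: $446,568 × 0.01509 = $6,738.71112
Community College District: $446,568 × 0.00411 = $1,835.39448
Total = $6,738.71112 + $1,835.39448 = $8,574.1056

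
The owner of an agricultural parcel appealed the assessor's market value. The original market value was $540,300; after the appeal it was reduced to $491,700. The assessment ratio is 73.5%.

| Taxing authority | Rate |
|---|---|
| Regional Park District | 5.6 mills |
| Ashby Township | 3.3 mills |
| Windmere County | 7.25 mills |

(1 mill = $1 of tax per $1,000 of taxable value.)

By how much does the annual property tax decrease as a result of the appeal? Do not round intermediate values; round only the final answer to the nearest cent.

Old assessed value = $540,300 × 0.735 = $397,120.5
New assessed value = $491,700 × 0.735 = $361,399.5
Combined rate = 0.0056 + 0.0033 + 0.00725 = 0.01615
Old tax = $397,120.5 × 0.01615 = $6,413.496075
New tax = $361,399.5 × 0.01615 = $5,836.601925
Reduction = $6,413.496075 − $5,836.601925 = $576.89415

$576.89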